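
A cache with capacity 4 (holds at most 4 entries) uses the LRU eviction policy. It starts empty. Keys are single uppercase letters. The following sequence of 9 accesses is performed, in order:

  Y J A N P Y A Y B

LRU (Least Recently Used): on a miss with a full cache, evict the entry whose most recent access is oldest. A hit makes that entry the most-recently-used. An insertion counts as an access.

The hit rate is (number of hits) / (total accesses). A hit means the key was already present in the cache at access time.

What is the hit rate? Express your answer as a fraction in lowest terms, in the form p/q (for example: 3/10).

Answer: 2/9

Derivation:
LRU simulation (capacity=4):
  1. access Y: MISS. Cache (LRU->MRU): [Y]
  2. access J: MISS. Cache (LRU->MRU): [Y J]
  3. access A: MISS. Cache (LRU->MRU): [Y J A]
  4. access N: MISS. Cache (LRU->MRU): [Y J A N]
  5. access P: MISS, evict Y. Cache (LRU->MRU): [J A N P]
  6. access Y: MISS, evict J. Cache (LRU->MRU): [A N P Y]
  7. access A: HIT. Cache (LRU->MRU): [N P Y A]
  8. access Y: HIT. Cache (LRU->MRU): [N P A Y]
  9. access B: MISS, evict N. Cache (LRU->MRU): [P A Y B]
Total: 2 hits, 7 misses, 3 evictions

Hit rate = 2/9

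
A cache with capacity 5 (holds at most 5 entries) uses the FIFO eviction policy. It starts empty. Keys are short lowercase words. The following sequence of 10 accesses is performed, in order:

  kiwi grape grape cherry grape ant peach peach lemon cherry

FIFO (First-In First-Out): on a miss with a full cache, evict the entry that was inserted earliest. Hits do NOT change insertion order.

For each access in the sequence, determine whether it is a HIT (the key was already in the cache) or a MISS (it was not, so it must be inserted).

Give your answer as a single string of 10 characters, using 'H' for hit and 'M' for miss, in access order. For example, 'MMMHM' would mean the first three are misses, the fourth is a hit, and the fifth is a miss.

Answer: MMHMHMMHMH

Derivation:
FIFO simulation (capacity=5):
  1. access kiwi: MISS. Cache (old->new): [kiwi]
  2. access grape: MISS. Cache (old->new): [kiwi grape]
  3. access grape: HIT. Cache (old->new): [kiwi grape]
  4. access cherry: MISS. Cache (old->new): [kiwi grape cherry]
  5. access grape: HIT. Cache (old->new): [kiwi grape cherry]
  6. access ant: MISS. Cache (old->new): [kiwi grape cherry ant]
  7. access peach: MISS. Cache (old->new): [kiwi grape cherry ant peach]
  8. access peach: HIT. Cache (old->new): [kiwi grape cherry ant peach]
  9. access lemon: MISS, evict kiwi. Cache (old->new): [grape cherry ant peach lemon]
  10. access cherry: HIT. Cache (old->new): [grape cherry ant peach lemon]
Total: 4 hits, 6 misses, 1 evictions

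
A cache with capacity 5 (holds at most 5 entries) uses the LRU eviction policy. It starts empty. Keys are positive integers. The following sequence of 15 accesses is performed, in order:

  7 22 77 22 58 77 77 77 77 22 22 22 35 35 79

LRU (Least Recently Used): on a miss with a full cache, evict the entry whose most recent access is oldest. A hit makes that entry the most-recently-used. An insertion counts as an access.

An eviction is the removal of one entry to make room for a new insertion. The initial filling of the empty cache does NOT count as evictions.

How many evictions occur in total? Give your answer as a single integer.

LRU simulation (capacity=5):
  1. access 7: MISS. Cache (LRU->MRU): [7]
  2. access 22: MISS. Cache (LRU->MRU): [7 22]
  3. access 77: MISS. Cache (LRU->MRU): [7 22 77]
  4. access 22: HIT. Cache (LRU->MRU): [7 77 22]
  5. access 58: MISS. Cache (LRU->MRU): [7 77 22 58]
  6. access 77: HIT. Cache (LRU->MRU): [7 22 58 77]
  7. access 77: HIT. Cache (LRU->MRU): [7 22 58 77]
  8. access 77: HIT. Cache (LRU->MRU): [7 22 58 77]
  9. access 77: HIT. Cache (LRU->MRU): [7 22 58 77]
  10. access 22: HIT. Cache (LRU->MRU): [7 58 77 22]
  11. access 22: HIT. Cache (LRU->MRU): [7 58 77 22]
  12. access 22: HIT. Cache (LRU->MRU): [7 58 77 22]
  13. access 35: MISS. Cache (LRU->MRU): [7 58 77 22 35]
  14. access 35: HIT. Cache (LRU->MRU): [7 58 77 22 35]
  15. access 79: MISS, evict 7. Cache (LRU->MRU): [58 77 22 35 79]
Total: 9 hits, 6 misses, 1 evictions

Answer: 1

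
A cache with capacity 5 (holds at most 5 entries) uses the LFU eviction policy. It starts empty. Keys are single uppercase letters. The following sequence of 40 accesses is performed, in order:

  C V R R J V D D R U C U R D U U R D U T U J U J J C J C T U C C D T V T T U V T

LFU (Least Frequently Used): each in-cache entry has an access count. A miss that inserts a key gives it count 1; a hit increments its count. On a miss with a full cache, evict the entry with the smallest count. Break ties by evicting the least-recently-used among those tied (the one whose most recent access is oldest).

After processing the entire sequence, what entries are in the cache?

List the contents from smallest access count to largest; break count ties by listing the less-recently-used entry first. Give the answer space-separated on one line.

Answer: T J R D U

Derivation:
LFU simulation (capacity=5):
  1. access C: MISS. Cache: [C(c=1)]
  2. access V: MISS. Cache: [C(c=1) V(c=1)]
  3. access R: MISS. Cache: [C(c=1) V(c=1) R(c=1)]
  4. access R: HIT, count now 2. Cache: [C(c=1) V(c=1) R(c=2)]
  5. access J: MISS. Cache: [C(c=1) V(c=1) J(c=1) R(c=2)]
  6. access V: HIT, count now 2. Cache: [C(c=1) J(c=1) R(c=2) V(c=2)]
  7. access D: MISS. Cache: [C(c=1) J(c=1) D(c=1) R(c=2) V(c=2)]
  8. access D: HIT, count now 2. Cache: [C(c=1) J(c=1) R(c=2) V(c=2) D(c=2)]
  9. access R: HIT, count now 3. Cache: [C(c=1) J(c=1) V(c=2) D(c=2) R(c=3)]
  10. access U: MISS, evict C(c=1). Cache: [J(c=1) U(c=1) V(c=2) D(c=2) R(c=3)]
  11. access C: MISS, evict J(c=1). Cache: [U(c=1) C(c=1) V(c=2) D(c=2) R(c=3)]
  12. access U: HIT, count now 2. Cache: [C(c=1) V(c=2) D(c=2) U(c=2) R(c=3)]
  13. access R: HIT, count now 4. Cache: [C(c=1) V(c=2) D(c=2) U(c=2) R(c=4)]
  14. access D: HIT, count now 3. Cache: [C(c=1) V(c=2) U(c=2) D(c=3) R(c=4)]
  15. access U: HIT, count now 3. Cache: [C(c=1) V(c=2) D(c=3) U(c=3) R(c=4)]
  16. access U: HIT, count now 4. Cache: [C(c=1) V(c=2) D(c=3) R(c=4) U(c=4)]
  17. access R: HIT, count now 5. Cache: [C(c=1) V(c=2) D(c=3) U(c=4) R(c=5)]
  18. access D: HIT, count now 4. Cache: [C(c=1) V(c=2) U(c=4) D(c=4) R(c=5)]
  19. access U: HIT, count now 5. Cache: [C(c=1) V(c=2) D(c=4) R(c=5) U(c=5)]
  20. access T: MISS, evict C(c=1). Cache: [T(c=1) V(c=2) D(c=4) R(c=5) U(c=5)]
  21. access U: HIT, count now 6. Cache: [T(c=1) V(c=2) D(c=4) R(c=5) U(c=6)]
  22. access J: MISS, evict T(c=1). Cache: [J(c=1) V(c=2) D(c=4) R(c=5) U(c=6)]
  23. access U: HIT, count now 7. Cache: [J(c=1) V(c=2) D(c=4) R(c=5) U(c=7)]
  24. access J: HIT, count now 2. Cache: [V(c=2) J(c=2) D(c=4) R(c=5) U(c=7)]
  25. access J: HIT, count now 3. Cache: [V(c=2) J(c=3) D(c=4) R(c=5) U(c=7)]
  26. access C: MISS, evict V(c=2). Cache: [C(c=1) J(c=3) D(c=4) R(c=5) U(c=7)]
  27. access J: HIT, count now 4. Cache: [C(c=1) D(c=4) J(c=4) R(c=5) U(c=7)]
  28. access C: HIT, count now 2. Cache: [C(c=2) D(c=4) J(c=4) R(c=5) U(c=7)]
  29. access T: MISS, evict C(c=2). Cache: [T(c=1) D(c=4) J(c=4) R(c=5) U(c=7)]
  30. access U: HIT, count now 8. Cache: [T(c=1) D(c=4) J(c=4) R(c=5) U(c=8)]
  31. access C: MISS, evict T(c=1). Cache: [C(c=1) D(c=4) J(c=4) R(c=5) U(c=8)]
  32. access C: HIT, count now 2. Cache: [C(c=2) D(c=4) J(c=4) R(c=5) U(c=8)]
  33. access D: HIT, count now 5. Cache: [C(c=2) J(c=4) R(c=5) D(c=5) U(c=8)]
  34. access T: MISS, evict C(c=2). Cache: [T(c=1) J(c=4) R(c=5) D(c=5) U(c=8)]
  35. access V: MISS, evict T(c=1). Cache: [V(c=1) J(c=4) R(c=5) D(c=5) U(c=8)]
  36. access T: MISS, evict V(c=1). Cache: [T(c=1) J(c=4) R(c=5) D(c=5) U(c=8)]
  37. access T: HIT, count now 2. Cache: [T(c=2) J(c=4) R(c=5) D(c=5) U(c=8)]
  38. access U: HIT, count now 9. Cache: [T(c=2) J(c=4) R(c=5) D(c=5) U(c=9)]
  39. access V: MISS, evict T(c=2). Cache: [V(c=1) J(c=4) R(c=5) D(c=5) U(c=9)]
  40. access T: MISS, evict V(c=1). Cache: [T(c=1) J(c=4) R(c=5) D(c=5) U(c=9)]
Total: 23 hits, 17 misses, 12 evictions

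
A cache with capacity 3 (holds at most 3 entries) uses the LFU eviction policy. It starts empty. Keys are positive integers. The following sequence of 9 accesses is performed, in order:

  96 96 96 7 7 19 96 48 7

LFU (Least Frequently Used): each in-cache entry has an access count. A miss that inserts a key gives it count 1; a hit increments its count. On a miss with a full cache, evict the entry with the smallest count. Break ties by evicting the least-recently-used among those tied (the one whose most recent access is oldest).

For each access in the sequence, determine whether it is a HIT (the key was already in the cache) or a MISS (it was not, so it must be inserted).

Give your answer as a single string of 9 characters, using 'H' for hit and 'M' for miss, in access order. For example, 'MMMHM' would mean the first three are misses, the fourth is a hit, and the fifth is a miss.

LFU simulation (capacity=3):
  1. access 96: MISS. Cache: [96(c=1)]
  2. access 96: HIT, count now 2. Cache: [96(c=2)]
  3. access 96: HIT, count now 3. Cache: [96(c=3)]
  4. access 7: MISS. Cache: [7(c=1) 96(c=3)]
  5. access 7: HIT, count now 2. Cache: [7(c=2) 96(c=3)]
  6. access 19: MISS. Cache: [19(c=1) 7(c=2) 96(c=3)]
  7. access 96: HIT, count now 4. Cache: [19(c=1) 7(c=2) 96(c=4)]
  8. access 48: MISS, evict 19(c=1). Cache: [48(c=1) 7(c=2) 96(c=4)]
  9. access 7: HIT, count now 3. Cache: [48(c=1) 7(c=3) 96(c=4)]
Total: 5 hits, 4 misses, 1 evictions

Answer: MHHMHMHMH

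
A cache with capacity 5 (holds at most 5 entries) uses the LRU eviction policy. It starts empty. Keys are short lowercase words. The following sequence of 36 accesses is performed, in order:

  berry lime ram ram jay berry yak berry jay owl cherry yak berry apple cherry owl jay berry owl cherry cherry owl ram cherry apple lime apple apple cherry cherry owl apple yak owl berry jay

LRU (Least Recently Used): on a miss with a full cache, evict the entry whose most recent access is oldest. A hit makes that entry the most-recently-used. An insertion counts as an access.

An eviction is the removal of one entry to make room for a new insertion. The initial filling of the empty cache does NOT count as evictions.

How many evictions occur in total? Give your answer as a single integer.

LRU simulation (capacity=5):
  1. access berry: MISS. Cache (LRU->MRU): [berry]
  2. access lime: MISS. Cache (LRU->MRU): [berry lime]
  3. access ram: MISS. Cache (LRU->MRU): [berry lime ram]
  4. access ram: HIT. Cache (LRU->MRU): [berry lime ram]
  5. access jay: MISS. Cache (LRU->MRU): [berry lime ram jay]
  6. access berry: HIT. Cache (LRU->MRU): [lime ram jay berry]
  7. access yak: MISS. Cache (LRU->MRU): [lime ram jay berry yak]
  8. access berry: HIT. Cache (LRU->MRU): [lime ram jay yak berry]
  9. access jay: HIT. Cache (LRU->MRU): [lime ram yak berry jay]
  10. access owl: MISS, evict lime. Cache (LRU->MRU): [ram yak berry jay owl]
  11. access cherry: MISS, evict ram. Cache (LRU->MRU): [yak berry jay owl cherry]
  12. access yak: HIT. Cache (LRU->MRU): [berry jay owl cherry yak]
  13. access berry: HIT. Cache (LRU->MRU): [jay owl cherry yak berry]
  14. access apple: MISS, evict jay. Cache (LRU->MRU): [owl cherry yak berry apple]
  15. access cherry: HIT. Cache (LRU->MRU): [owl yak berry apple cherry]
  16. access owl: HIT. Cache (LRU->MRU): [yak berry apple cherry owl]
  17. access jay: MISS, evict yak. Cache (LRU->MRU): [berry apple cherry owl jay]
  18. access berry: HIT. Cache (LRU->MRU): [apple cherry owl jay berry]
  19. access owl: HIT. Cache (LRU->MRU): [apple cherry jay berry owl]
  20. access cherry: HIT. Cache (LRU->MRU): [apple jay berry owl cherry]
  21. access cherry: HIT. Cache (LRU->MRU): [apple jay berry owl cherry]
  22. access owl: HIT. Cache (LRU->MRU): [apple jay berry cherry owl]
  23. access ram: MISS, evict apple. Cache (LRU->MRU): [jay berry cherry owl ram]
  24. access cherry: HIT. Cache (LRU->MRU): [jay berry owl ram cherry]
  25. access apple: MISS, evict jay. Cache (LRU->MRU): [berry owl ram cherry apple]
  26. access lime: MISS, evict berry. Cache (LRU->MRU): [owl ram cherry apple lime]
  27. access apple: HIT. Cache (LRU->MRU): [owl ram cherry lime apple]
  28. access apple: HIT. Cache (LRU->MRU): [owl ram cherry lime apple]
  29. access cherry: HIT. Cache (LRU->MRU): [owl ram lime apple cherry]
  30. access cherry: HIT. Cache (LRU->MRU): [owl ram lime apple cherry]
  31. access owl: HIT. Cache (LRU->MRU): [ram lime apple cherry owl]
  32. access apple: HIT. Cache (LRU->MRU): [ram lime cherry owl apple]
  33. access yak: MISS, evict ram. Cache (LRU->MRU): [lime cherry owl apple yak]
  34. access owl: HIT. Cache (LRU->MRU): [lime cherry apple yak owl]
  35. access berry: MISS, evict lime. Cache (LRU->MRU): [cherry apple yak owl berry]
  36. access jay: MISS, evict cherry. Cache (LRU->MRU): [apple yak owl berry jay]
Total: 21 hits, 15 misses, 10 evictions

Answer: 10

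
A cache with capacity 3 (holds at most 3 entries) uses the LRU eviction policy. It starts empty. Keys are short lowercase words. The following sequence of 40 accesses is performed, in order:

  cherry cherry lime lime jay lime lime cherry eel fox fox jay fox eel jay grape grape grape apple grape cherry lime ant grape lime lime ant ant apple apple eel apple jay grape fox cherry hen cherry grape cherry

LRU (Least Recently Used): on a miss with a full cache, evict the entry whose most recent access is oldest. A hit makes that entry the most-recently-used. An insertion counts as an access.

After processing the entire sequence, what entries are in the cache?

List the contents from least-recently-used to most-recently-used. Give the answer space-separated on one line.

LRU simulation (capacity=3):
  1. access cherry: MISS. Cache (LRU->MRU): [cherry]
  2. access cherry: HIT. Cache (LRU->MRU): [cherry]
  3. access lime: MISS. Cache (LRU->MRU): [cherry lime]
  4. access lime: HIT. Cache (LRU->MRU): [cherry lime]
  5. access jay: MISS. Cache (LRU->MRU): [cherry lime jay]
  6. access lime: HIT. Cache (LRU->MRU): [cherry jay lime]
  7. access lime: HIT. Cache (LRU->MRU): [cherry jay lime]
  8. access cherry: HIT. Cache (LRU->MRU): [jay lime cherry]
  9. access eel: MISS, evict jay. Cache (LRU->MRU): [lime cherry eel]
  10. access fox: MISS, evict lime. Cache (LRU->MRU): [cherry eel fox]
  11. access fox: HIT. Cache (LRU->MRU): [cherry eel fox]
  12. access jay: MISS, evict cherry. Cache (LRU->MRU): [eel fox jay]
  13. access fox: HIT. Cache (LRU->MRU): [eel jay fox]
  14. access eel: HIT. Cache (LRU->MRU): [jay fox eel]
  15. access jay: HIT. Cache (LRU->MRU): [fox eel jay]
  16. access grape: MISS, evict fox. Cache (LRU->MRU): [eel jay grape]
  17. access grape: HIT. Cache (LRU->MRU): [eel jay grape]
  18. access grape: HIT. Cache (LRU->MRU): [eel jay grape]
  19. access apple: MISS, evict eel. Cache (LRU->MRU): [jay grape apple]
  20. access grape: HIT. Cache (LRU->MRU): [jay apple grape]
  21. access cherry: MISS, evict jay. Cache (LRU->MRU): [apple grape cherry]
  22. access lime: MISS, evict apple. Cache (LRU->MRU): [grape cherry lime]
  23. access ant: MISS, evict grape. Cache (LRU->MRU): [cherry lime ant]
  24. access grape: MISS, evict cherry. Cache (LRU->MRU): [lime ant grape]
  25. access lime: HIT. Cache (LRU->MRU): [ant grape lime]
  26. access lime: HIT. Cache (LRU->MRU): [ant grape lime]
  27. access ant: HIT. Cache (LRU->MRU): [grape lime ant]
  28. access ant: HIT. Cache (LRU->MRU): [grape lime ant]
  29. access apple: MISS, evict grape. Cache (LRU->MRU): [lime ant apple]
  30. access apple: HIT. Cache (LRU->MRU): [lime ant apple]
  31. access eel: MISS, evict lime. Cache (LRU->MRU): [ant apple eel]
  32. access apple: HIT. Cache (LRU->MRU): [ant eel apple]
  33. access jay: MISS, evict ant. Cache (LRU->MRU): [eel apple jay]
  34. access grape: MISS, evict eel. Cache (LRU->MRU): [apple jay grape]
  35. access fox: MISS, evict apple. Cache (LRU->MRU): [jay grape fox]
  36. access cherry: MISS, evict jay. Cache (LRU->MRU): [grape fox cherry]
  37. access hen: MISS, evict grape. Cache (LRU->MRU): [fox cherry hen]
  38. access cherry: HIT. Cache (LRU->MRU): [fox hen cherry]
  39. access grape: MISS, evict fox. Cache (LRU->MRU): [hen cherry grape]
  40. access cherry: HIT. Cache (LRU->MRU): [hen grape cherry]
Total: 20 hits, 20 misses, 17 evictions

Answer: hen grape cherry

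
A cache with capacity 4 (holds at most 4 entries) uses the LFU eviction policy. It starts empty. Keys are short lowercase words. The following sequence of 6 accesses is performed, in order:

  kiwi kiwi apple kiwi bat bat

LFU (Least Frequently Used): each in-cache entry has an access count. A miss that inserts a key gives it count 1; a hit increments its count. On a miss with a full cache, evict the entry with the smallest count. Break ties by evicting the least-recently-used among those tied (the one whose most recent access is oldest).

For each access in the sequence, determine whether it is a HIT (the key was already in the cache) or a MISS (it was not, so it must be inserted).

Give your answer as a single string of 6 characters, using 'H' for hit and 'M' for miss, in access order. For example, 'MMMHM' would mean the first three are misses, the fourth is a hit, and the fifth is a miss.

Answer: MHMHMH

Derivation:
LFU simulation (capacity=4):
  1. access kiwi: MISS. Cache: [kiwi(c=1)]
  2. access kiwi: HIT, count now 2. Cache: [kiwi(c=2)]
  3. access apple: MISS. Cache: [apple(c=1) kiwi(c=2)]
  4. access kiwi: HIT, count now 3. Cache: [apple(c=1) kiwi(c=3)]
  5. access bat: MISS. Cache: [apple(c=1) bat(c=1) kiwi(c=3)]
  6. access bat: HIT, count now 2. Cache: [apple(c=1) bat(c=2) kiwi(c=3)]
Total: 3 hits, 3 misses, 0 evictions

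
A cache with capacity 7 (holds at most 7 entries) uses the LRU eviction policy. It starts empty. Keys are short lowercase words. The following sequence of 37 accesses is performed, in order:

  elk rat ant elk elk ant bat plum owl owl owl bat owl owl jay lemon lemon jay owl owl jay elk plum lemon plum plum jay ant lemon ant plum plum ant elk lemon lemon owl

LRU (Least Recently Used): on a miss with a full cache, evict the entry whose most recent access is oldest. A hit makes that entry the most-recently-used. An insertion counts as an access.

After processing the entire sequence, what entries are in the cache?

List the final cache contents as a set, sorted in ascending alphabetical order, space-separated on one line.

LRU simulation (capacity=7):
  1. access elk: MISS. Cache (LRU->MRU): [elk]
  2. access rat: MISS. Cache (LRU->MRU): [elk rat]
  3. access ant: MISS. Cache (LRU->MRU): [elk rat ant]
  4. access elk: HIT. Cache (LRU->MRU): [rat ant elk]
  5. access elk: HIT. Cache (LRU->MRU): [rat ant elk]
  6. access ant: HIT. Cache (LRU->MRU): [rat elk ant]
  7. access bat: MISS. Cache (LRU->MRU): [rat elk ant bat]
  8. access plum: MISS. Cache (LRU->MRU): [rat elk ant bat plum]
  9. access owl: MISS. Cache (LRU->MRU): [rat elk ant bat plum owl]
  10. access owl: HIT. Cache (LRU->MRU): [rat elk ant bat plum owl]
  11. access owl: HIT. Cache (LRU->MRU): [rat elk ant bat plum owl]
  12. access bat: HIT. Cache (LRU->MRU): [rat elk ant plum owl bat]
  13. access owl: HIT. Cache (LRU->MRU): [rat elk ant plum bat owl]
  14. access owl: HIT. Cache (LRU->MRU): [rat elk ant plum bat owl]
  15. access jay: MISS. Cache (LRU->MRU): [rat elk ant plum bat owl jay]
  16. access lemon: MISS, evict rat. Cache (LRU->MRU): [elk ant plum bat owl jay lemon]
  17. access lemon: HIT. Cache (LRU->MRU): [elk ant plum bat owl jay lemon]
  18. access jay: HIT. Cache (LRU->MRU): [elk ant plum bat owl lemon jay]
  19. access owl: HIT. Cache (LRU->MRU): [elk ant plum bat lemon jay owl]
  20. access owl: HIT. Cache (LRU->MRU): [elk ant plum bat lemon jay owl]
  21. access jay: HIT. Cache (LRU->MRU): [elk ant plum bat lemon owl jay]
  22. access elk: HIT. Cache (LRU->MRU): [ant plum bat lemon owl jay elk]
  23. access plum: HIT. Cache (LRU->MRU): [ant bat lemon owl jay elk plum]
  24. access lemon: HIT. Cache (LRU->MRU): [ant bat owl jay elk plum lemon]
  25. access plum: HIT. Cache (LRU->MRU): [ant bat owl jay elk lemon plum]
  26. access plum: HIT. Cache (LRU->MRU): [ant bat owl jay elk lemon plum]
  27. access jay: HIT. Cache (LRU->MRU): [ant bat owl elk lemon plum jay]
  28. access ant: HIT. Cache (LRU->MRU): [bat owl elk lemon plum jay ant]
  29. access lemon: HIT. Cache (LRU->MRU): [bat owl elk plum jay ant lemon]
  30. access ant: HIT. Cache (LRU->MRU): [bat owl elk plum jay lemon ant]
  31. access plum: HIT. Cache (LRU->MRU): [bat owl elk jay lemon ant plum]
  32. access plum: HIT. Cache (LRU->MRU): [bat owl elk jay lemon ant plum]
  33. access ant: HIT. Cache (LRU->MRU): [bat owl elk jay lemon plum ant]
  34. access elk: HIT. Cache (LRU->MRU): [bat owl jay lemon plum ant elk]
  35. access lemon: HIT. Cache (LRU->MRU): [bat owl jay plum ant elk lemon]
  36. access lemon: HIT. Cache (LRU->MRU): [bat owl jay plum ant elk lemon]
  37. access owl: HIT. Cache (LRU->MRU): [bat jay plum ant elk lemon owl]
Total: 29 hits, 8 misses, 1 evictions

Answer: ant bat elk jay lemon owl plum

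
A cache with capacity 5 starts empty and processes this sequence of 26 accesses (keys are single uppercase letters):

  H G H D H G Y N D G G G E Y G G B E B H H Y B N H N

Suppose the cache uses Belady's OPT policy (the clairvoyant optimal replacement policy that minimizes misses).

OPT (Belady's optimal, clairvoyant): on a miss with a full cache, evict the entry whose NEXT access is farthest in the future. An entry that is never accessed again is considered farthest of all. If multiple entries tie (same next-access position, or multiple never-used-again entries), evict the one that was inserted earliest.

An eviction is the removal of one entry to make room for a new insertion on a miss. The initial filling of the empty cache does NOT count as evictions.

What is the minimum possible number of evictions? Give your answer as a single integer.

OPT (Belady) simulation (capacity=5):
  1. access H: MISS. Cache: [H]
  2. access G: MISS. Cache: [H G]
  3. access H: HIT. Next use of H: step 5. Cache: [H G]
  4. access D: MISS. Cache: [H G D]
  5. access H: HIT. Next use of H: step 20. Cache: [H G D]
  6. access G: HIT. Next use of G: step 10. Cache: [H G D]
  7. access Y: MISS. Cache: [H G D Y]
  8. access N: MISS. Cache: [H G D Y N]
  9. access D: HIT. Next use of D: never. Cache: [H G D Y N]
  10. access G: HIT. Next use of G: step 11. Cache: [H G D Y N]
  11. access G: HIT. Next use of G: step 12. Cache: [H G D Y N]
  12. access G: HIT. Next use of G: step 15. Cache: [H G D Y N]
  13. access E: MISS, evict D (next use: never). Cache: [H G Y N E]
  14. access Y: HIT. Next use of Y: step 22. Cache: [H G Y N E]
  15. access G: HIT. Next use of G: step 16. Cache: [H G Y N E]
  16. access G: HIT. Next use of G: never. Cache: [H G Y N E]
  17. access B: MISS, evict G (next use: never). Cache: [H Y N E B]
  18. access E: HIT. Next use of E: never. Cache: [H Y N E B]
  19. access B: HIT. Next use of B: step 23. Cache: [H Y N E B]
  20. access H: HIT. Next use of H: step 21. Cache: [H Y N E B]
  21. access H: HIT. Next use of H: step 25. Cache: [H Y N E B]
  22. access Y: HIT. Next use of Y: never. Cache: [H Y N E B]
  23. access B: HIT. Next use of B: never. Cache: [H Y N E B]
  24. access N: HIT. Next use of N: step 26. Cache: [H Y N E B]
  25. access H: HIT. Next use of H: never. Cache: [H Y N E B]
  26. access N: HIT. Next use of N: never. Cache: [H Y N E B]
Total: 19 hits, 7 misses, 2 evictions

Answer: 2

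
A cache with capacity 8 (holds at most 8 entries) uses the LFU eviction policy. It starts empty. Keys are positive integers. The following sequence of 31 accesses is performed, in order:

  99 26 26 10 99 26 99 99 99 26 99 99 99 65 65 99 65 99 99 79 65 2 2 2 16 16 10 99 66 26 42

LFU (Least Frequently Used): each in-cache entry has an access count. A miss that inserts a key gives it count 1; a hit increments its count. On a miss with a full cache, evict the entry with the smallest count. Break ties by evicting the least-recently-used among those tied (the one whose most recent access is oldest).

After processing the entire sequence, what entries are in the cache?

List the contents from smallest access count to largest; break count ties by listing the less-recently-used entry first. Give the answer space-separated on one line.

Answer: 66 42 16 10 2 65 26 99

Derivation:
LFU simulation (capacity=8):
  1. access 99: MISS. Cache: [99(c=1)]
  2. access 26: MISS. Cache: [99(c=1) 26(c=1)]
  3. access 26: HIT, count now 2. Cache: [99(c=1) 26(c=2)]
  4. access 10: MISS. Cache: [99(c=1) 10(c=1) 26(c=2)]
  5. access 99: HIT, count now 2. Cache: [10(c=1) 26(c=2) 99(c=2)]
  6. access 26: HIT, count now 3. Cache: [10(c=1) 99(c=2) 26(c=3)]
  7. access 99: HIT, count now 3. Cache: [10(c=1) 26(c=3) 99(c=3)]
  8. access 99: HIT, count now 4. Cache: [10(c=1) 26(c=3) 99(c=4)]
  9. access 99: HIT, count now 5. Cache: [10(c=1) 26(c=3) 99(c=5)]
  10. access 26: HIT, count now 4. Cache: [10(c=1) 26(c=4) 99(c=5)]
  11. access 99: HIT, count now 6. Cache: [10(c=1) 26(c=4) 99(c=6)]
  12. access 99: HIT, count now 7. Cache: [10(c=1) 26(c=4) 99(c=7)]
  13. access 99: HIT, count now 8. Cache: [10(c=1) 26(c=4) 99(c=8)]
  14. access 65: MISS. Cache: [10(c=1) 65(c=1) 26(c=4) 99(c=8)]
  15. access 65: HIT, count now 2. Cache: [10(c=1) 65(c=2) 26(c=4) 99(c=8)]
  16. access 99: HIT, count now 9. Cache: [10(c=1) 65(c=2) 26(c=4) 99(c=9)]
  17. access 65: HIT, count now 3. Cache: [10(c=1) 65(c=3) 26(c=4) 99(c=9)]
  18. access 99: HIT, count now 10. Cache: [10(c=1) 65(c=3) 26(c=4) 99(c=10)]
  19. access 99: HIT, count now 11. Cache: [10(c=1) 65(c=3) 26(c=4) 99(c=11)]
  20. access 79: MISS. Cache: [10(c=1) 79(c=1) 65(c=3) 26(c=4) 99(c=11)]
  21. access 65: HIT, count now 4. Cache: [10(c=1) 79(c=1) 26(c=4) 65(c=4) 99(c=11)]
  22. access 2: MISS. Cache: [10(c=1) 79(c=1) 2(c=1) 26(c=4) 65(c=4) 99(c=11)]
  23. access 2: HIT, count now 2. Cache: [10(c=1) 79(c=1) 2(c=2) 26(c=4) 65(c=4) 99(c=11)]
  24. access 2: HIT, count now 3. Cache: [10(c=1) 79(c=1) 2(c=3) 26(c=4) 65(c=4) 99(c=11)]
  25. access 16: MISS. Cache: [10(c=1) 79(c=1) 16(c=1) 2(c=3) 26(c=4) 65(c=4) 99(c=11)]
  26. access 16: HIT, count now 2. Cache: [10(c=1) 79(c=1) 16(c=2) 2(c=3) 26(c=4) 65(c=4) 99(c=11)]
  27. access 10: HIT, count now 2. Cache: [79(c=1) 16(c=2) 10(c=2) 2(c=3) 26(c=4) 65(c=4) 99(c=11)]
  28. access 99: HIT, count now 12. Cache: [79(c=1) 16(c=2) 10(c=2) 2(c=3) 26(c=4) 65(c=4) 99(c=12)]
  29. access 66: MISS. Cache: [79(c=1) 66(c=1) 16(c=2) 10(c=2) 2(c=3) 26(c=4) 65(c=4) 99(c=12)]
  30. access 26: HIT, count now 5. Cache: [79(c=1) 66(c=1) 16(c=2) 10(c=2) 2(c=3) 65(c=4) 26(c=5) 99(c=12)]
  31. access 42: MISS, evict 79(c=1). Cache: [66(c=1) 42(c=1) 16(c=2) 10(c=2) 2(c=3) 65(c=4) 26(c=5) 99(c=12)]
Total: 22 hits, 9 misses, 1 evictions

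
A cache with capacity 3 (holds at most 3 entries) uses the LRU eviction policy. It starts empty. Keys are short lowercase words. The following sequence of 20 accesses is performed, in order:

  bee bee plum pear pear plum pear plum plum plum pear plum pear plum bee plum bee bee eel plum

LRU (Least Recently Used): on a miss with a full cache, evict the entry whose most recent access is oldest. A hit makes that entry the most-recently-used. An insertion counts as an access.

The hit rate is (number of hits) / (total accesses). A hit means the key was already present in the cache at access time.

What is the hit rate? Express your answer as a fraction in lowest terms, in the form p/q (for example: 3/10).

Answer: 4/5

Derivation:
LRU simulation (capacity=3):
  1. access bee: MISS. Cache (LRU->MRU): [bee]
  2. access bee: HIT. Cache (LRU->MRU): [bee]
  3. access plum: MISS. Cache (LRU->MRU): [bee plum]
  4. access pear: MISS. Cache (LRU->MRU): [bee plum pear]
  5. access pear: HIT. Cache (LRU->MRU): [bee plum pear]
  6. access plum: HIT. Cache (LRU->MRU): [bee pear plum]
  7. access pear: HIT. Cache (LRU->MRU): [bee plum pear]
  8. access plum: HIT. Cache (LRU->MRU): [bee pear plum]
  9. access plum: HIT. Cache (LRU->MRU): [bee pear plum]
  10. access plum: HIT. Cache (LRU->MRU): [bee pear plum]
  11. access pear: HIT. Cache (LRU->MRU): [bee plum pear]
  12. access plum: HIT. Cache (LRU->MRU): [bee pear plum]
  13. access pear: HIT. Cache (LRU->MRU): [bee plum pear]
  14. access plum: HIT. Cache (LRU->MRU): [bee pear plum]
  15. access bee: HIT. Cache (LRU->MRU): [pear plum bee]
  16. access plum: HIT. Cache (LRU->MRU): [pear bee plum]
  17. access bee: HIT. Cache (LRU->MRU): [pear plum bee]
  18. access bee: HIT. Cache (LRU->MRU): [pear plum bee]
  19. access eel: MISS, evict pear. Cache (LRU->MRU): [plum bee eel]
  20. access plum: HIT. Cache (LRU->MRU): [bee eel plum]
Total: 16 hits, 4 misses, 1 evictions

Hit rate = 16/20 = 4/5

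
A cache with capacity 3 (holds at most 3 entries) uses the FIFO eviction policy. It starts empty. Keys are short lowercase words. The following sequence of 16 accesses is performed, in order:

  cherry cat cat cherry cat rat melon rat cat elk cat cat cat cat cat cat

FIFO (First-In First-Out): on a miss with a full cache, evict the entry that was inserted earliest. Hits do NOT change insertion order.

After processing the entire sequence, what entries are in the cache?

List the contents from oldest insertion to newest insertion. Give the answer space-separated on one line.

Answer: melon elk cat

Derivation:
FIFO simulation (capacity=3):
  1. access cherry: MISS. Cache (old->new): [cherry]
  2. access cat: MISS. Cache (old->new): [cherry cat]
  3. access cat: HIT. Cache (old->new): [cherry cat]
  4. access cherry: HIT. Cache (old->new): [cherry cat]
  5. access cat: HIT. Cache (old->new): [cherry cat]
  6. access rat: MISS. Cache (old->new): [cherry cat rat]
  7. access melon: MISS, evict cherry. Cache (old->new): [cat rat melon]
  8. access rat: HIT. Cache (old->new): [cat rat melon]
  9. access cat: HIT. Cache (old->new): [cat rat melon]
  10. access elk: MISS, evict cat. Cache (old->new): [rat melon elk]
  11. access cat: MISS, evict rat. Cache (old->new): [melon elk cat]
  12. access cat: HIT. Cache (old->new): [melon elk cat]
  13. access cat: HIT. Cache (old->new): [melon elk cat]
  14. access cat: HIT. Cache (old->new): [melon elk cat]
  15. access cat: HIT. Cache (old->new): [melon elk cat]
  16. access cat: HIT. Cache (old->new): [melon elk cat]
Total: 10 hits, 6 misses, 3 evictions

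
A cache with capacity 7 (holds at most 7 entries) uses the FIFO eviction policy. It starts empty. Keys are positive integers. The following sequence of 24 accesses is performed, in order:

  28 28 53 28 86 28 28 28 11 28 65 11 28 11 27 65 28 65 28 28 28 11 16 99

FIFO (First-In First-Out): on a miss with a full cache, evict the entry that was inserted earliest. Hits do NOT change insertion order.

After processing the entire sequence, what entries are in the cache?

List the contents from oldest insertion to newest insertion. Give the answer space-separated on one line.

Answer: 53 86 11 65 27 16 99

Derivation:
FIFO simulation (capacity=7):
  1. access 28: MISS. Cache (old->new): [28]
  2. access 28: HIT. Cache (old->new): [28]
  3. access 53: MISS. Cache (old->new): [28 53]
  4. access 28: HIT. Cache (old->new): [28 53]
  5. access 86: MISS. Cache (old->new): [28 53 86]
  6. access 28: HIT. Cache (old->new): [28 53 86]
  7. access 28: HIT. Cache (old->new): [28 53 86]
  8. access 28: HIT. Cache (old->new): [28 53 86]
  9. access 11: MISS. Cache (old->new): [28 53 86 11]
  10. access 28: HIT. Cache (old->new): [28 53 86 11]
  11. access 65: MISS. Cache (old->new): [28 53 86 11 65]
  12. access 11: HIT. Cache (old->new): [28 53 86 11 65]
  13. access 28: HIT. Cache (old->new): [28 53 86 11 65]
  14. access 11: HIT. Cache (old->new): [28 53 86 11 65]
  15. access 27: MISS. Cache (old->new): [28 53 86 11 65 27]
  16. access 65: HIT. Cache (old->new): [28 53 86 11 65 27]
  17. access 28: HIT. Cache (old->new): [28 53 86 11 65 27]
  18. access 65: HIT. Cache (old->new): [28 53 86 11 65 27]
  19. access 28: HIT. Cache (old->new): [28 53 86 11 65 27]
  20. access 28: HIT. Cache (old->new): [28 53 86 11 65 27]
  21. access 28: HIT. Cache (old->new): [28 53 86 11 65 27]
  22. access 11: HIT. Cache (old->new): [28 53 86 11 65 27]
  23. access 16: MISS. Cache (old->new): [28 53 86 11 65 27 16]
  24. access 99: MISS, evict 28. Cache (old->new): [53 86 11 65 27 16 99]
Total: 16 hits, 8 misses, 1 evictions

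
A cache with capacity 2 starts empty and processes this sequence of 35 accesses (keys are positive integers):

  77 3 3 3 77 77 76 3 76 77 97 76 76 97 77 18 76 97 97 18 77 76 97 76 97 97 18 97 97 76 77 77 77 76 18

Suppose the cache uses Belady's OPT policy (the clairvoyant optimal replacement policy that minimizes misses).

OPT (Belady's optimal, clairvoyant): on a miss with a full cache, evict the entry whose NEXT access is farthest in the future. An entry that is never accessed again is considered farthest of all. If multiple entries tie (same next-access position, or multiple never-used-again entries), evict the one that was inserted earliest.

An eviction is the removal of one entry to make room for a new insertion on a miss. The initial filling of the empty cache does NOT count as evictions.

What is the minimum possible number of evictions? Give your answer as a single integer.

Answer: 12

Derivation:
OPT (Belady) simulation (capacity=2):
  1. access 77: MISS. Cache: [77]
  2. access 3: MISS. Cache: [77 3]
  3. access 3: HIT. Next use of 3: step 4. Cache: [77 3]
  4. access 3: HIT. Next use of 3: step 8. Cache: [77 3]
  5. access 77: HIT. Next use of 77: step 6. Cache: [77 3]
  6. access 77: HIT. Next use of 77: step 10. Cache: [77 3]
  7. access 76: MISS, evict 77 (next use: step 10). Cache: [3 76]
  8. access 3: HIT. Next use of 3: never. Cache: [3 76]
  9. access 76: HIT. Next use of 76: step 12. Cache: [3 76]
  10. access 77: MISS, evict 3 (next use: never). Cache: [76 77]
  11. access 97: MISS, evict 77 (next use: step 15). Cache: [76 97]
  12. access 76: HIT. Next use of 76: step 13. Cache: [76 97]
  13. access 76: HIT. Next use of 76: step 17. Cache: [76 97]
  14. access 97: HIT. Next use of 97: step 18. Cache: [76 97]
  15. access 77: MISS, evict 97 (next use: step 18). Cache: [76 77]
  16. access 18: MISS, evict 77 (next use: step 21). Cache: [76 18]
  17. access 76: HIT. Next use of 76: step 22. Cache: [76 18]
  18. access 97: MISS, evict 76 (next use: step 22). Cache: [18 97]
  19. access 97: HIT. Next use of 97: step 23. Cache: [18 97]
  20. access 18: HIT. Next use of 18: step 27. Cache: [18 97]
  21. access 77: MISS, evict 18 (next use: step 27). Cache: [97 77]
  22. access 76: MISS, evict 77 (next use: step 31). Cache: [97 76]
  23. access 97: HIT. Next use of 97: step 25. Cache: [97 76]
  24. access 76: HIT. Next use of 76: step 30. Cache: [97 76]
  25. access 97: HIT. Next use of 97: step 26. Cache: [97 76]
  26. access 97: HIT. Next use of 97: step 28. Cache: [97 76]
  27. access 18: MISS, evict 76 (next use: step 30). Cache: [97 18]
  28. access 97: HIT. Next use of 97: step 29. Cache: [97 18]
  29. access 97: HIT. Next use of 97: never. Cache: [97 18]
  30. access 76: MISS, evict 97 (next use: never). Cache: [18 76]
  31. access 77: MISS, evict 18 (next use: step 35). Cache: [76 77]
  32. access 77: HIT. Next use of 77: step 33. Cache: [76 77]
  33. access 77: HIT. Next use of 77: never. Cache: [76 77]
  34. access 76: HIT. Next use of 76: never. Cache: [76 77]
  35. access 18: MISS, evict 76 (next use: never). Cache: [77 18]
Total: 21 hits, 14 misses, 12 evictions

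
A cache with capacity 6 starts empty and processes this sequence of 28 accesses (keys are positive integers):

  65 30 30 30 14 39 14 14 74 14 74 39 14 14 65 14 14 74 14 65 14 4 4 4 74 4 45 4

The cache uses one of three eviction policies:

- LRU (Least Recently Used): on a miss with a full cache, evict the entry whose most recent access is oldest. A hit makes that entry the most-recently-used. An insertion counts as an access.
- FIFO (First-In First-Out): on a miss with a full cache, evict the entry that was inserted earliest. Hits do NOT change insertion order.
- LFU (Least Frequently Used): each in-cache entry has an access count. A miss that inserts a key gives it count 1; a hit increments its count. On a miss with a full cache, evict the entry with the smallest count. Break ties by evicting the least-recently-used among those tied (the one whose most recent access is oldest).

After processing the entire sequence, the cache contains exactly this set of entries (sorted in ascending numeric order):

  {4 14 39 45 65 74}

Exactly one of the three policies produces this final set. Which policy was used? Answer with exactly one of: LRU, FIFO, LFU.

Simulating under each policy and comparing final sets:
  LRU: final set = {4 14 39 45 65 74} -> MATCHES target
  FIFO: final set = {4 14 30 39 45 74} -> differs
  LFU: final set = {4 14 30 45 65 74} -> differs
Only LRU produces the target set.

Answer: LRU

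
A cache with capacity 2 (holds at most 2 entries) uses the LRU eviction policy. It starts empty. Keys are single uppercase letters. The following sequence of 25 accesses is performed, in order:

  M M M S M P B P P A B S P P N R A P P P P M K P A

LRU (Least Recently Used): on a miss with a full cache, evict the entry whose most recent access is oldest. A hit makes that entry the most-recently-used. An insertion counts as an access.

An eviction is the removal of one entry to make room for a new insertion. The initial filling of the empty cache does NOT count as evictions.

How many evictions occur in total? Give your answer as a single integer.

Answer: 14

Derivation:
LRU simulation (capacity=2):
  1. access M: MISS. Cache (LRU->MRU): [M]
  2. access M: HIT. Cache (LRU->MRU): [M]
  3. access M: HIT. Cache (LRU->MRU): [M]
  4. access S: MISS. Cache (LRU->MRU): [M S]
  5. access M: HIT. Cache (LRU->MRU): [S M]
  6. access P: MISS, evict S. Cache (LRU->MRU): [M P]
  7. access B: MISS, evict M. Cache (LRU->MRU): [P B]
  8. access P: HIT. Cache (LRU->MRU): [B P]
  9. access P: HIT. Cache (LRU->MRU): [B P]
  10. access A: MISS, evict B. Cache (LRU->MRU): [P A]
  11. access B: MISS, evict P. Cache (LRU->MRU): [A B]
  12. access S: MISS, evict A. Cache (LRU->MRU): [B S]
  13. access P: MISS, evict B. Cache (LRU->MRU): [S P]
  14. access P: HIT. Cache (LRU->MRU): [S P]
  15. access N: MISS, evict S. Cache (LRU->MRU): [P N]
  16. access R: MISS, evict P. Cache (LRU->MRU): [N R]
  17. access A: MISS, evict N. Cache (LRU->MRU): [R A]
  18. access P: MISS, evict R. Cache (LRU->MRU): [A P]
  19. access P: HIT. Cache (LRU->MRU): [A P]
  20. access P: HIT. Cache (LRU->MRU): [A P]
  21. access P: HIT. Cache (LRU->MRU): [A P]
  22. access M: MISS, evict A. Cache (LRU->MRU): [P M]
  23. access K: MISS, evict P. Cache (LRU->MRU): [M K]
  24. access P: MISS, evict M. Cache (LRU->MRU): [K P]
  25. access A: MISS, evict K. Cache (LRU->MRU): [P A]
Total: 9 hits, 16 misses, 14 evictions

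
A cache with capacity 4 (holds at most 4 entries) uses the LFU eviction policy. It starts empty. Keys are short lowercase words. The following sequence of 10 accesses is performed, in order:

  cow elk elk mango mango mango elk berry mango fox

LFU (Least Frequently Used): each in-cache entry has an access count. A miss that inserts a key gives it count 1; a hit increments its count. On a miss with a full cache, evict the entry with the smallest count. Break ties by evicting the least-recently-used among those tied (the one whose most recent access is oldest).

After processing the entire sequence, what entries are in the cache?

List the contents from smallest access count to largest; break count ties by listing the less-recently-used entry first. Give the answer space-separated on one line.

Answer: berry fox elk mango

Derivation:
LFU simulation (capacity=4):
  1. access cow: MISS. Cache: [cow(c=1)]
  2. access elk: MISS. Cache: [cow(c=1) elk(c=1)]
  3. access elk: HIT, count now 2. Cache: [cow(c=1) elk(c=2)]
  4. access mango: MISS. Cache: [cow(c=1) mango(c=1) elk(c=2)]
  5. access mango: HIT, count now 2. Cache: [cow(c=1) elk(c=2) mango(c=2)]
  6. access mango: HIT, count now 3. Cache: [cow(c=1) elk(c=2) mango(c=3)]
  7. access elk: HIT, count now 3. Cache: [cow(c=1) mango(c=3) elk(c=3)]
  8. access berry: MISS. Cache: [cow(c=1) berry(c=1) mango(c=3) elk(c=3)]
  9. access mango: HIT, count now 4. Cache: [cow(c=1) berry(c=1) elk(c=3) mango(c=4)]
  10. access fox: MISS, evict cow(c=1). Cache: [berry(c=1) fox(c=1) elk(c=3) mango(c=4)]
Total: 5 hits, 5 misses, 1 evictions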